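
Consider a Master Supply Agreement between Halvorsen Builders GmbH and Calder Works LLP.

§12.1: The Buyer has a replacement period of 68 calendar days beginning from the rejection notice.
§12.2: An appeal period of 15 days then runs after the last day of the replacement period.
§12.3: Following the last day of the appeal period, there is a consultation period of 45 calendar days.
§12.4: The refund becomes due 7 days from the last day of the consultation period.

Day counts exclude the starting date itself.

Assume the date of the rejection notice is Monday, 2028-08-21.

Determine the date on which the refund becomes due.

The last day of the replacement period: 2028-08-21 + 68 days = 2028-10-28.
The last day of the appeal period: 15 calendar days after 2028-10-28 is 2028-11-12.
The last day of the consultation period: 45 calendar days after 2028-11-12 is 2028-12-27.
Adding 7 calendar days to 2028-12-27 gives 2029-01-03, which is the date on which the refund becomes due.

2029-01-03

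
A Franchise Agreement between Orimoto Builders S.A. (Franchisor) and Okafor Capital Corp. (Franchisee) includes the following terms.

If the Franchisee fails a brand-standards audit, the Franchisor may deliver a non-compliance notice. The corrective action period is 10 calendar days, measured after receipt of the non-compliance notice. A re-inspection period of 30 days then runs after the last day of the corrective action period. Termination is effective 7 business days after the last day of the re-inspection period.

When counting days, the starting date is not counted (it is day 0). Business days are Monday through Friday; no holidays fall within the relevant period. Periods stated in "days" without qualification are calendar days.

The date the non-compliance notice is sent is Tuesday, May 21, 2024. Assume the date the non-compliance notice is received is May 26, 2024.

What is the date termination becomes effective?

Jul 16, 2024

Adding 10 calendar days to May 26, 2024 gives Jun 5, 2024, which is the last day of the corrective action period.
The last day of the re-inspection period: Jun 5, 2024 + 30 days = Jul 5, 2024.
From Friday, Jul 5, 2024, 7 business days (Jul 8, Jul 9, Jul 10, Jul 11, Jul 12, Jul 15, Jul 16, skipping weekends) brings us to Tuesday, Jul 16, 2024, which is the date termination becomes effective.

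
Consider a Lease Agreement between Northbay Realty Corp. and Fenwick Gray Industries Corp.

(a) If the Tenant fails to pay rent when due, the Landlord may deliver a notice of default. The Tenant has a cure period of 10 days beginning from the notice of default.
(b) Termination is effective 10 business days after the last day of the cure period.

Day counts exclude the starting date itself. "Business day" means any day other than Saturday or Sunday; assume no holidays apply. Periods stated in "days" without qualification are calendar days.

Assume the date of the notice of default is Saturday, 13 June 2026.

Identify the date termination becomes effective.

7 July 2026

The last day of the cure period: 10 calendar days after 13 June 2026 is 23 June 2026.
From Tuesday, 23 June 2026, 10 business days (Jun 24, Jun 25, Jun 26, Jun 29, Jun 30, Jul 1, Jul 2, Jul 3, Jul 6, Jul 7, skipping weekends) brings us to Tuesday, 7 July 2026, which is the date termination becomes effective.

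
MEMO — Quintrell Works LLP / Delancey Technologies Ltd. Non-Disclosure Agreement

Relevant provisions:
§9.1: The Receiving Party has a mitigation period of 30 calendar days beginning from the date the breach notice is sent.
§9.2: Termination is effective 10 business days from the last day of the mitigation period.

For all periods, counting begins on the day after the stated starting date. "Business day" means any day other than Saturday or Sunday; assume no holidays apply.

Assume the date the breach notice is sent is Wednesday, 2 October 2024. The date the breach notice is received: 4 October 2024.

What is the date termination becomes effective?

15 November 2024

The last day of the mitigation period: 30 calendar days after 2 October 2024 is 1 November 2024.
The date termination becomes effective: counting 10 business days from Friday, 1 November 2024 (Nov 4, Nov 5, Nov 6, Nov 7, Nov 8, Nov 11, Nov 12, Nov 13, Nov 14, Nov 15, skipping weekends) reaches Friday, 15 November 2024.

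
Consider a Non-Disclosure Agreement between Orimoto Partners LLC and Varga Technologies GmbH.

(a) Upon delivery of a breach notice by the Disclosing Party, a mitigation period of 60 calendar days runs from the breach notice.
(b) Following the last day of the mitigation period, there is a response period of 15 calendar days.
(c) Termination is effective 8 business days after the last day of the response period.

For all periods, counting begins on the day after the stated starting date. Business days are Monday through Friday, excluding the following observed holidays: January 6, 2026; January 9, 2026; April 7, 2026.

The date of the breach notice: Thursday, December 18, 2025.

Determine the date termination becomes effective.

Adding 60 calendar days to December 18, 2025 gives February 16, 2026, which is the last day of the mitigation period.
Adding 15 calendar days to February 16, 2026 gives March 3, 2026, which is the last day of the response period.
The date termination becomes effective: 8 business days after Tuesday, March 3, 2026, skipping weekends — Mar 4, Mar 5, Mar 6, Mar 9, Mar 10, Mar 11, Mar 12, Mar 13 — lands on Friday, March 13, 2026.

March 13, 2026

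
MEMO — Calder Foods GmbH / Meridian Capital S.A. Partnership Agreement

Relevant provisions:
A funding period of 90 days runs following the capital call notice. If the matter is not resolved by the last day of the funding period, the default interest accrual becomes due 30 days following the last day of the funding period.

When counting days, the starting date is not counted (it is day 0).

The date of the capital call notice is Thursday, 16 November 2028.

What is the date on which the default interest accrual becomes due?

The last day of the funding period: 90 calendar days after 16 November 2028 is 14 February 2029.
Adding 30 calendar days to 14 February 2029 gives 16 March 2029, which is the date on which the default interest accrual becomes due.

16 March 2029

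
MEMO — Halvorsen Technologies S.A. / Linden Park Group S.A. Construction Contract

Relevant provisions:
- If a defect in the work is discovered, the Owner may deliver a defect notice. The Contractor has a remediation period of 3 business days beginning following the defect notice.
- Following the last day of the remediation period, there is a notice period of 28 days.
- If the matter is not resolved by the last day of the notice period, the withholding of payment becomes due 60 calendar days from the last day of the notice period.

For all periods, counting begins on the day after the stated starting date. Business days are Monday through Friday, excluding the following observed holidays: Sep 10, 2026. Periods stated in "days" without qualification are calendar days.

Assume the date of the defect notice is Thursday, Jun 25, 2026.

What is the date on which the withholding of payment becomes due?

Sep 26, 2026

From Thursday, Jun 25, 2026, 3 business days (Jun 26, Jun 29, Jun 30, skipping weekends) brings us to Tuesday, Jun 30, 2026, which is the last day of the remediation period.
The last day of the notice period: Jun 30, 2026 + 28 days = Jul 28, 2026.
The date on which the withholding of payment becomes due: Jul 28, 2026 + 60 days = Sep 26, 2026.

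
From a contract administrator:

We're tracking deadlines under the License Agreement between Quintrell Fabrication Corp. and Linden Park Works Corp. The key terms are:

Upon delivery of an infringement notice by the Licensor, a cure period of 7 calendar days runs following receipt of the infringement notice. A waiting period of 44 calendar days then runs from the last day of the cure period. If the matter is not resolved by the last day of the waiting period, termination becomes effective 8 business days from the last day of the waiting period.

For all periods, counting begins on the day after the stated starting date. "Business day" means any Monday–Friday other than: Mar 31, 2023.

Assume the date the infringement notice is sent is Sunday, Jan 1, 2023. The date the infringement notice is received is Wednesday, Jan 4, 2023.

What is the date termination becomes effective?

Adding 7 calendar days to Jan 4, 2023 gives Jan 11, 2023, which is the last day of the cure period.
The last day of the waiting period: 44 calendar days after Jan 11, 2023 is Feb 24, 2023.
The date termination becomes effective: counting 8 business days from Friday, Feb 24, 2023 (Feb 27, Feb 28, Mar 1, Mar 2, Mar 3, Mar 6, Mar 7, Mar 8, skipping weekends) reaches Wednesday, Mar 8, 2023.

Mar 8, 2023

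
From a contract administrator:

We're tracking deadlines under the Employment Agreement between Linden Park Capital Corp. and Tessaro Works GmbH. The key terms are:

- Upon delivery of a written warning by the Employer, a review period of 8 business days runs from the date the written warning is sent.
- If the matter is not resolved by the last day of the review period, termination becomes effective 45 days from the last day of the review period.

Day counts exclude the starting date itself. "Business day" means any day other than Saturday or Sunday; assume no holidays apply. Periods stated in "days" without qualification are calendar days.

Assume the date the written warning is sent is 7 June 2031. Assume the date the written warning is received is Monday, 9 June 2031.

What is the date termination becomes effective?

The last day of the review period: 8 business days after Saturday, 7 June 2031, skipping weekends — Jun 9, Jun 10, Jun 11, Jun 12, Jun 13, Jun 16, Jun 17, Jun 18 — lands on Wednesday, 18 June 2031.
The date termination becomes effective: 18 June 2031 + 45 days = 2 August 2031.

2 August 2031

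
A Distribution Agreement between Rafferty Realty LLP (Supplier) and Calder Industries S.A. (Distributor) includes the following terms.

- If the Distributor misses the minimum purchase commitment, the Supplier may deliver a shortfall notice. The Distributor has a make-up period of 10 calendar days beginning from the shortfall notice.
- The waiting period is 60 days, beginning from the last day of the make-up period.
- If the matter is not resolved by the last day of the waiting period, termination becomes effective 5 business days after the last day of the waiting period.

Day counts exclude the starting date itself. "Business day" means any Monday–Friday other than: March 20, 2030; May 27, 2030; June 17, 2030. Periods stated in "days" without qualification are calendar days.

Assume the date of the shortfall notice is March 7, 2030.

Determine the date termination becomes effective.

May 23, 2030

The last day of the make-up period: 10 calendar days after March 7, 2030 is March 17, 2030.
The last day of the waiting period: March 17, 2030 + 60 days = May 16, 2030.
From Thursday, May 16, 2030, 5 business days (May 17, May 20, May 21, May 22, May 23, skipping weekends) brings us to Thursday, May 23, 2030, which is the date termination becomes effective.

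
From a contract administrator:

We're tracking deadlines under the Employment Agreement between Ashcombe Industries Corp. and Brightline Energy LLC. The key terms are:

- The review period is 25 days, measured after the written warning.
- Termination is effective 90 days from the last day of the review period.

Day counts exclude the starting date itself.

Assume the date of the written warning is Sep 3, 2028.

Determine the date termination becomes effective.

The last day of the review period: Sep 3, 2028 + 25 days = Sep 28, 2028.
The date termination becomes effective: Sep 28, 2028 + 90 days = Dec 27, 2028.

Dec 27, 2028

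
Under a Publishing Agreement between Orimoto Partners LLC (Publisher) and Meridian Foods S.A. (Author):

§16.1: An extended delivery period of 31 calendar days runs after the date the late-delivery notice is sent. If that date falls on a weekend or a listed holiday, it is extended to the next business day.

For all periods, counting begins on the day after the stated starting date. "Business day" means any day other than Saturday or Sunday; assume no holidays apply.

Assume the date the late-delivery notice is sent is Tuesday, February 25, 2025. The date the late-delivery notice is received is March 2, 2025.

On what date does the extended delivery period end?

March 28, 2025

The last day of the extended delivery period: 31 calendar days after February 25, 2025 is March 28, 2025. March 28, 2025 is a Friday, so no roll-forward applies.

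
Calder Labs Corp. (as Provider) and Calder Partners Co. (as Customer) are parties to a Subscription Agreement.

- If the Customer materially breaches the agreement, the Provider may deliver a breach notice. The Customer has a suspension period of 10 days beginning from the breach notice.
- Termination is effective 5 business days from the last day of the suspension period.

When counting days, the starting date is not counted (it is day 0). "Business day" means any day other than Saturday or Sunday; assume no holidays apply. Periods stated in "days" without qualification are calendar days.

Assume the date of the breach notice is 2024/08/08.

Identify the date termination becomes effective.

Adding 10 calendar days to 2024/08/08 gives 2024/08/18, which is the last day of the suspension period.
The date termination becomes effective: 5 business days after Sunday, 2024/08/18, skipping weekends — Aug 19, Aug 20, Aug 21, Aug 22, Aug 23 — lands on Friday, 2024/08/23.

2024/08/23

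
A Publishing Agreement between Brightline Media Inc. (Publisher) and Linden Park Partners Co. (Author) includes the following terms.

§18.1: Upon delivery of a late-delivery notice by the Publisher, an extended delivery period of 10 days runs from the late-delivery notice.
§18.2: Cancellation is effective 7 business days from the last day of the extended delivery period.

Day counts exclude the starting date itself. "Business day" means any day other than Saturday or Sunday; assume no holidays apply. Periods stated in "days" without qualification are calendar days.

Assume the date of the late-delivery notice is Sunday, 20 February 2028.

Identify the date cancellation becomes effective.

10 March 2028

Adding 10 calendar days to 20 February 2028 gives 1 March 2028, which is the last day of the extended delivery period.
The date cancellation becomes effective: 7 business days after Wednesday, 1 March 2028, skipping weekends — Mar 2, Mar 3, Mar 6, Mar 7, Mar 8, Mar 9, Mar 10 — lands on Friday, 10 March 2028.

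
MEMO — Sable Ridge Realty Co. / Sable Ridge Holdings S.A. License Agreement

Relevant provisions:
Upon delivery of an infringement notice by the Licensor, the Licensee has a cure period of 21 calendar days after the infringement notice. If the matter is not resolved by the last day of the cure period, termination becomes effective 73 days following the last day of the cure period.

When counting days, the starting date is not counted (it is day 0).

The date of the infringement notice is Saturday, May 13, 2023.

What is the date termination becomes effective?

August 15, 2023

The last day of the cure period: May 13, 2023 + 21 days = June 3, 2023.
The date termination becomes effective: 73 calendar days after June 3, 2023 is August 15, 2023.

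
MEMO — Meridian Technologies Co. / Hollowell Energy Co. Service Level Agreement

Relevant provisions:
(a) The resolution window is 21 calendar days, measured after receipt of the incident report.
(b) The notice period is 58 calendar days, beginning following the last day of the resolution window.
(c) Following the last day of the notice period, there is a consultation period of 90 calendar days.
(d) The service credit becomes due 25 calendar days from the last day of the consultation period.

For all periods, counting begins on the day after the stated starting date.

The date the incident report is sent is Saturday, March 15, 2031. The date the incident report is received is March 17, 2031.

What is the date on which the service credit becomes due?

The last day of the resolution window: March 17, 2031 + 21 days = April 7, 2031.
The last day of the notice period: 58 calendar days after April 7, 2031 is June 4, 2031.
The last day of the consultation period: June 4, 2031 + 90 days = September 2, 2031.
The date on which the service credit becomes due: 25 calendar days after September 2, 2031 is September 27, 2031.

September 27, 2031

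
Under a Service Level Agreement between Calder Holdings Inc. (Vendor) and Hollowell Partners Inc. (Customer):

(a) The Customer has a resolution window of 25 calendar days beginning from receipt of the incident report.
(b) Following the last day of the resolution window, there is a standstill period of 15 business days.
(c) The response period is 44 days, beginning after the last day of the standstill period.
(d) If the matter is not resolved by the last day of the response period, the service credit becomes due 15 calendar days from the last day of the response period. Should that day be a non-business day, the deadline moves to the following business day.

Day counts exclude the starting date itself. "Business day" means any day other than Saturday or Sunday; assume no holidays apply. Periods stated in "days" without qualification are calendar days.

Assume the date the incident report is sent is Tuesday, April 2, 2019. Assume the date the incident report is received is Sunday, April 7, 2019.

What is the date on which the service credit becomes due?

July 22, 2019

The last day of the resolution window: April 7, 2019 + 25 days = May 2, 2019.
The last day of the standstill period: 15 business days after Thursday, May 2, 2019, skipping weekends — May 3, May 6, May 7, May 8, …, May 21, May 22, May 23 — lands on Thursday, May 23, 2019.
Adding 44 calendar days to May 23, 2019 gives July 6, 2019, which is the last day of the response period.
The date on which the service credit becomes due: July 6, 2019 + 15 days = July 21, 2019. That falls on a Sunday, so it rolls to the next business day, Monday, July 22, 2019.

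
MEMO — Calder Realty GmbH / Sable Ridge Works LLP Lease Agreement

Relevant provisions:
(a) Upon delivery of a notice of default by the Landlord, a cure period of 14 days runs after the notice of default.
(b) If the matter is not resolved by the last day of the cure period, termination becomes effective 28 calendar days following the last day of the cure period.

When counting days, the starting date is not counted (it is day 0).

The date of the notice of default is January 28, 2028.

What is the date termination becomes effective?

The last day of the cure period: January 28, 2028 + 14 days = February 11, 2028.
Adding 28 calendar days to February 11, 2028 gives March 10, 2028, which is the date termination becomes effective.

March 10, 2028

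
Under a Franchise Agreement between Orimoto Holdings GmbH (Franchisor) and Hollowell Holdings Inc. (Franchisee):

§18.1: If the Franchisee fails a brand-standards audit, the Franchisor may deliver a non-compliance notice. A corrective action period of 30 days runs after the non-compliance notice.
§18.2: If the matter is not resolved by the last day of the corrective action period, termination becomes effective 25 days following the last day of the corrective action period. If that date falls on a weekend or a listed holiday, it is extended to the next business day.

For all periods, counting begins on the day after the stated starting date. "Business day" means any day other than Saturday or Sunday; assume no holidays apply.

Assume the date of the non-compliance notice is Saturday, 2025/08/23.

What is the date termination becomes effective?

2025/10/17

Adding 30 calendar days to 2025/08/23 gives 2025/09/22, which is the last day of the corrective action period.
The date termination becomes effective: 2025/09/22 + 25 days = 2025/10/17. 2025/10/17 is a Friday, so no roll-forward applies.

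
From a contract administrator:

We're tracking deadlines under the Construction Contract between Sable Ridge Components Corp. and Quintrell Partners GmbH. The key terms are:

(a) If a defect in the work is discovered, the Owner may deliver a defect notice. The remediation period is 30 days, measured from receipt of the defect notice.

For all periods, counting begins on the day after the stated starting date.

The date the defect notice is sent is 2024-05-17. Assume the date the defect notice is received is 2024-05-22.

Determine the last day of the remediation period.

Adding 30 calendar days to 2024-05-22 gives 2024-06-21, which is the last day of the remediation period.

2024-06-21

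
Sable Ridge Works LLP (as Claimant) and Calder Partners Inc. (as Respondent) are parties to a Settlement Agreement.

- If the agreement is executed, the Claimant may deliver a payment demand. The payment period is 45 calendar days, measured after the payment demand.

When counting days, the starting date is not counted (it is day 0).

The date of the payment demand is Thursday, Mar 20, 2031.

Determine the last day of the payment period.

The last day of the payment period: Mar 20, 2031 + 45 days = May 4, 2031.

May 4, 2031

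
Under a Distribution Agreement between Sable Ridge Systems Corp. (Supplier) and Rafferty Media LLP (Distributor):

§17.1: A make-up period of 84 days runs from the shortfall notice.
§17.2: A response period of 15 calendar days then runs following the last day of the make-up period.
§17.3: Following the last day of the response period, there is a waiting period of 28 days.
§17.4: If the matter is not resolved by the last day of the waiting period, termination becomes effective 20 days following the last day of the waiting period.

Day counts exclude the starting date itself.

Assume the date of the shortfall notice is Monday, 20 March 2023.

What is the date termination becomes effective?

14 August 2023

Adding 84 calendar days to 20 March 2023 gives 12 June 2023, which is the last day of the make-up period.
The last day of the response period: 12 June 2023 + 15 days = 27 June 2023.
The last day of the waiting period: 28 calendar days after 27 June 2023 is 25 July 2023.
The date termination becomes effective: 25 July 2023 + 20 days = 14 August 2023.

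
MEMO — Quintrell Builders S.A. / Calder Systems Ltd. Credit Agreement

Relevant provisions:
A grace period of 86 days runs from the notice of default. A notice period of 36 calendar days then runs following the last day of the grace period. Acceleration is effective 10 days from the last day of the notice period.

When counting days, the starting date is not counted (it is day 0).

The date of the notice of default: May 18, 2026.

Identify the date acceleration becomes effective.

September 27, 2026

The last day of the grace period: May 18, 2026 + 86 days = August 12, 2026.
Adding 36 calendar days to August 12, 2026 gives September 17, 2026, which is the last day of the notice period.
The date acceleration becomes effective: September 17, 2026 + 10 days = September 27, 2026.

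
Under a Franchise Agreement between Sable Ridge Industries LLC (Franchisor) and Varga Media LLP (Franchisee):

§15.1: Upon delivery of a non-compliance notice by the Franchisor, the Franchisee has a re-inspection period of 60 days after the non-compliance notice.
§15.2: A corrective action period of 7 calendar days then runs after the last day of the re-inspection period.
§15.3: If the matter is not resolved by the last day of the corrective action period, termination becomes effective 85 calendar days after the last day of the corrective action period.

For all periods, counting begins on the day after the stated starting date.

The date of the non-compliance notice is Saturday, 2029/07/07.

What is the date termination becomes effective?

The last day of the re-inspection period: 60 calendar days after 2029/07/07 is 2029/09/05.
The last day of the corrective action period: 2029/09/05 + 7 days = 2029/09/12.
Adding 85 calendar days to 2029/09/12 gives 2029/12/06, which is the date termination becomes effective.

2029/12/06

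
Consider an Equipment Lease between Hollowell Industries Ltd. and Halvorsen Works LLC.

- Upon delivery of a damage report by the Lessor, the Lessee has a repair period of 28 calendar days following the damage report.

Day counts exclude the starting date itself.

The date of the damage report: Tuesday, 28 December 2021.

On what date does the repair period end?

25 January 2022

The last day of the repair period: 28 calendar days after 28 December 2021 is 25 January 2022.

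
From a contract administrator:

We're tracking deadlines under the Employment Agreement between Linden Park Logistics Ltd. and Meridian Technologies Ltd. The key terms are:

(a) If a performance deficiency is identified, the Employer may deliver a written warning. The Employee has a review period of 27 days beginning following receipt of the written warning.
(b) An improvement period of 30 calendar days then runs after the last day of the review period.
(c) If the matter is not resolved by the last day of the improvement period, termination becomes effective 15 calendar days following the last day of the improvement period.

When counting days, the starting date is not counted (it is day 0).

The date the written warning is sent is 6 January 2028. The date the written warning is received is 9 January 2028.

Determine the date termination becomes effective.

The last day of the review period: 27 calendar days after 9 January 2028 is 5 February 2028.
The last day of the improvement period: 30 calendar days after 5 February 2028 is 6 March 2028.
The date termination becomes effective: 15 calendar days after 6 March 2028 is 21 March 2028.

21 March 2028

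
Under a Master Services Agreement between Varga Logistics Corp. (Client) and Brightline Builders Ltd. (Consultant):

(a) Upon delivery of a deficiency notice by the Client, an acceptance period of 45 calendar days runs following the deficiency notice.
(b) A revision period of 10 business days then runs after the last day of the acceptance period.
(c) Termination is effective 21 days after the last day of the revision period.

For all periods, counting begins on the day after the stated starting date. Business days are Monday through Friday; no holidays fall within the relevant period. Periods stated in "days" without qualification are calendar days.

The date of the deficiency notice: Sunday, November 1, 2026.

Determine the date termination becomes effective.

Adding 45 calendar days to November 1, 2026 gives December 16, 2026, which is the last day of the acceptance period.
From Wednesday, December 16, 2026, 10 business days (Dec 17, Dec 18, Dec 21, Dec 22, Dec 23, Dec 24, Dec 25, Dec 28, Dec 29, Dec 30, skipping weekends) brings us to Wednesday, December 30, 2026, which is the last day of the revision period.
Adding 21 calendar days to December 30, 2026 gives January 20, 2027, which is the date termination becomes effective.

January 20, 2027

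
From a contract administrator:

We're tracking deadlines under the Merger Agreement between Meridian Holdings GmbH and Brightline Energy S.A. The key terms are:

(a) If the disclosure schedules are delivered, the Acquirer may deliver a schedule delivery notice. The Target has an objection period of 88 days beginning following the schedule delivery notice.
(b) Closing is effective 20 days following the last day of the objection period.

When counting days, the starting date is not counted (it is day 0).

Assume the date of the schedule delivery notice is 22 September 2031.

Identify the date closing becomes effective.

8 January 2032

The last day of the objection period: 22 September 2031 + 88 days = 19 December 2031.
Adding 20 calendar days to 19 December 2031 gives 8 January 2032, which is the date closing becomes effective.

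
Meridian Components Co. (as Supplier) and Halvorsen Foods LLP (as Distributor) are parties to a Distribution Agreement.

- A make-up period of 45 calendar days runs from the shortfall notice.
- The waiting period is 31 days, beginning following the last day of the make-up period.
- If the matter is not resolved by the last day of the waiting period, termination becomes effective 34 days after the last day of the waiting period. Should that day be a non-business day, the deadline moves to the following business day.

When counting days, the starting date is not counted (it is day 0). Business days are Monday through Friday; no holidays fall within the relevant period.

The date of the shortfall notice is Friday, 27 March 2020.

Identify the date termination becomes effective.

15 July 2020

Adding 45 calendar days to 27 March 2020 gives 11 May 2020, which is the last day of the make-up period.
Adding 31 calendar days to 11 May 2020 gives 11 June 2020, which is the last day of the waiting period.
The date termination becomes effective: 34 calendar days after 11 June 2020 is 15 July 2020. 15 July 2020 is a Wednesday, so no roll-forward applies.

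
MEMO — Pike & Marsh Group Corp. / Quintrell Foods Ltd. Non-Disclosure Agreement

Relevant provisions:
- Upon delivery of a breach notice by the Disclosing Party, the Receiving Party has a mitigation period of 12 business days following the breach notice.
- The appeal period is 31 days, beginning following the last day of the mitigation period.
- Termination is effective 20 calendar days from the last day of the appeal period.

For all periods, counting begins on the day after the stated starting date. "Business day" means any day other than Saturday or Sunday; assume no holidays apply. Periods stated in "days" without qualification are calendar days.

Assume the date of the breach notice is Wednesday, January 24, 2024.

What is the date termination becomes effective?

March 31, 2024

The last day of the mitigation period: 12 business days after Wednesday, January 24, 2024, skipping weekends — Jan 25, Jan 26, Jan 29, Jan 30, …, Feb 7, Feb 8, Feb 9 — lands on Friday, February 9, 2024.
Adding 31 calendar days to February 9, 2024 gives March 11, 2024, which is the last day of the appeal period.
The date termination becomes effective: March 11, 2024 + 20 days = March 31, 2024.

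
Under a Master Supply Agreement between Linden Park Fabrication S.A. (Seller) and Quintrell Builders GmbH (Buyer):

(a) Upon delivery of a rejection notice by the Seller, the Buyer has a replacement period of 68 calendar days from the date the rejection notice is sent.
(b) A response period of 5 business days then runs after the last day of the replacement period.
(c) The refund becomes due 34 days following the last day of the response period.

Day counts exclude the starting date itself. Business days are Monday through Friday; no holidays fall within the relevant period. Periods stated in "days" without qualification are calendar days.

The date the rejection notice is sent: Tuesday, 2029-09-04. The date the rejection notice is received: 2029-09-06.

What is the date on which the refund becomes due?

2029-12-20

The last day of the replacement period: 2029-09-04 + 68 days = 2029-11-11.
From Sunday, 2029-11-11, 5 business days (Nov 12, Nov 13, Nov 14, Nov 15, Nov 16, skipping weekends) brings us to Friday, 2029-11-16, which is the last day of the response period.
Adding 34 calendar days to 2029-11-16 gives 2029-12-20, which is the date on which the refund becomes due.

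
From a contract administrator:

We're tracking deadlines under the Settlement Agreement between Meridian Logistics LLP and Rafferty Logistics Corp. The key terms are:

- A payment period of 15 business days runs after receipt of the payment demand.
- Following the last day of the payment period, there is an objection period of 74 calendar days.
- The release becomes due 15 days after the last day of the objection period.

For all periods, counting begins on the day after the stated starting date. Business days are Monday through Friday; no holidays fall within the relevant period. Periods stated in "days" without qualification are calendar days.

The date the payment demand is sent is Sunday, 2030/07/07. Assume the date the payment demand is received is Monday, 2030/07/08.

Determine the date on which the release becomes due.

2030/10/26

The last day of the payment period: counting 15 business days from Monday, 2030/07/08 (Jul 9, Jul 10, Jul 11, Jul 12, …, Jul 25, Jul 26, Jul 29, skipping weekends) reaches Monday, 2030/07/29.
The last day of the objection period: 74 calendar days after 2030/07/29 is 2030/10/11.
Adding 15 calendar days to 2030/10/11 gives 2030/10/26, which is the date on which the release becomes due.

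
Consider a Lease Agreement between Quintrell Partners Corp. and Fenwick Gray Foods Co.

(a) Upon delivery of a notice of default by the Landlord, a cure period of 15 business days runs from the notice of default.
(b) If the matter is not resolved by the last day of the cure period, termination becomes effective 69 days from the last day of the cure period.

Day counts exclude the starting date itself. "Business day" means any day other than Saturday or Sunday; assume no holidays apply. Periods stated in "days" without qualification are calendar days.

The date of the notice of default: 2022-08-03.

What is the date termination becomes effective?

From Wednesday, 2022-08-03, 15 business days (Aug 4, Aug 5, Aug 8, Aug 9, …, Aug 22, Aug 23, Aug 24, skipping weekends) brings us to Wednesday, 2022-08-24, which is the last day of the cure period.
Adding 69 calendar days to 2022-08-24 gives 2022-11-01, which is the date termination becomes effective.

2022-11-01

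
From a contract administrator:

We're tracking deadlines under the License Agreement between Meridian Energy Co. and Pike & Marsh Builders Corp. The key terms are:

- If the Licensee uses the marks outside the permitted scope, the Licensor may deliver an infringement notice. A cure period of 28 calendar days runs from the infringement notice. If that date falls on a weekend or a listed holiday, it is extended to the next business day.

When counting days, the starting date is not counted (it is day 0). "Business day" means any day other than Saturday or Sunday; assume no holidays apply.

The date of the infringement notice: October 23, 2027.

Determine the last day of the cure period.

November 22, 2027

The last day of the cure period: 28 calendar days after October 23, 2027 is November 20, 2027. That falls on a Saturday, so it rolls to the next business day, Monday, November 22, 2027.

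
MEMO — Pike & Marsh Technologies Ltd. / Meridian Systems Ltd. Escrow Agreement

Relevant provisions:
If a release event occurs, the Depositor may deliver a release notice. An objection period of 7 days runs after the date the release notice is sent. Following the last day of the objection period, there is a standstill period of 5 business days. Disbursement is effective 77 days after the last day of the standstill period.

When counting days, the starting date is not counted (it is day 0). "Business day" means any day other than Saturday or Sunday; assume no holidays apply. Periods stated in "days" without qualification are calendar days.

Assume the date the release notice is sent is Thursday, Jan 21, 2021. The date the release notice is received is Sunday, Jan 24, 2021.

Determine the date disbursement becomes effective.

Apr 22, 2021

Adding 7 calendar days to Jan 21, 2021 gives Jan 28, 2021, which is the last day of the objection period.
The last day of the standstill period: counting 5 business days from Thursday, Jan 28, 2021 (Jan 29, Feb 1, Feb 2, Feb 3, Feb 4, skipping weekends) reaches Thursday, Feb 4, 2021.
Adding 77 calendar days to Feb 4, 2021 gives Apr 22, 2021, which is the date disbursement becomes effective.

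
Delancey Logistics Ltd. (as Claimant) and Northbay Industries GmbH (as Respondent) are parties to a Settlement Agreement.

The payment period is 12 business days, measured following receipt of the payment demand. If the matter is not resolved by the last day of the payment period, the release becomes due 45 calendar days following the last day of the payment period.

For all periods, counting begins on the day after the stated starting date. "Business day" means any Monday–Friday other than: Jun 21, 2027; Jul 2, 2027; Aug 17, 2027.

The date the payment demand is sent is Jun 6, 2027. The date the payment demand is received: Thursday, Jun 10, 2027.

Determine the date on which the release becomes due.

The last day of the payment period: 12 business days after Thursday, Jun 10, 2027, skipping weekends and the listed holiday on Jun 21 — Jun 11, Jun 14, Jun 15, Jun 16, …, Jun 25, Jun 28, Jun 29 — lands on Tuesday, Jun 29, 2027.
The date on which the release becomes due: 45 calendar days after Jun 29, 2027 is Aug 13, 2027.

Aug 13, 2027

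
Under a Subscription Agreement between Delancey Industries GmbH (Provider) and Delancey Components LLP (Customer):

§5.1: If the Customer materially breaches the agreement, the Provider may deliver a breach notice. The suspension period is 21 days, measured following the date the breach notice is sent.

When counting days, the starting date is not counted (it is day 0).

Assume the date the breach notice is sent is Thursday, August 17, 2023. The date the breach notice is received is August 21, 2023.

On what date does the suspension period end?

Adding 21 calendar days to August 17, 2023 gives September 7, 2023, which is the last day of the suspension period.

September 7, 2023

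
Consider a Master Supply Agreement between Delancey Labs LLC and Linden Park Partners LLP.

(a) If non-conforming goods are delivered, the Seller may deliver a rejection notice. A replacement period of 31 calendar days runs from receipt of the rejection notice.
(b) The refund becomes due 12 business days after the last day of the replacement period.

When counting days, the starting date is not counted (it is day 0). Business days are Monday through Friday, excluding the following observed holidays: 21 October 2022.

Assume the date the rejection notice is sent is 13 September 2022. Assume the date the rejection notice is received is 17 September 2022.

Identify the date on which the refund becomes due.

4 November 2022

The last day of the replacement period: 31 calendar days after 17 September 2022 is 18 October 2022.
The date on which the refund becomes due: 12 business days after Tuesday, 18 October 2022, skipping weekends and the listed holiday on Oct 21 — Oct 19, Oct 20, Oct 24, Oct 25, …, Nov 2, Nov 3, Nov 4 — lands on Friday, 4 November 2022.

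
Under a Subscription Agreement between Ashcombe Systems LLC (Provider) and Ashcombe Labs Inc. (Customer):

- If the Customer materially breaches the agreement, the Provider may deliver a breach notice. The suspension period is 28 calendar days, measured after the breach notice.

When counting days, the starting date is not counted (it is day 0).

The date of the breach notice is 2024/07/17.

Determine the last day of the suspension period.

2024/08/14

Adding 28 calendar days to 2024/07/17 gives 2024/08/14, which is the last day of the suspension period.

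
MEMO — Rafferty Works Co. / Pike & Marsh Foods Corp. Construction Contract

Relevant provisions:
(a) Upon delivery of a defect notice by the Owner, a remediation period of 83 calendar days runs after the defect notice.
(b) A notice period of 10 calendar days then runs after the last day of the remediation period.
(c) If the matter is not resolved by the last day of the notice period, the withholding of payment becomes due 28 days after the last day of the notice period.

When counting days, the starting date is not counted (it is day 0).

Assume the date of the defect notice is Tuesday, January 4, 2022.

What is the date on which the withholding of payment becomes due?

The last day of the remediation period: January 4, 2022 + 83 days = March 28, 2022.
The last day of the notice period: 10 calendar days after March 28, 2022 is April 7, 2022.
The date on which the withholding of payment becomes due: 28 calendar days after April 7, 2022 is May 5, 2022.

May 5, 2022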